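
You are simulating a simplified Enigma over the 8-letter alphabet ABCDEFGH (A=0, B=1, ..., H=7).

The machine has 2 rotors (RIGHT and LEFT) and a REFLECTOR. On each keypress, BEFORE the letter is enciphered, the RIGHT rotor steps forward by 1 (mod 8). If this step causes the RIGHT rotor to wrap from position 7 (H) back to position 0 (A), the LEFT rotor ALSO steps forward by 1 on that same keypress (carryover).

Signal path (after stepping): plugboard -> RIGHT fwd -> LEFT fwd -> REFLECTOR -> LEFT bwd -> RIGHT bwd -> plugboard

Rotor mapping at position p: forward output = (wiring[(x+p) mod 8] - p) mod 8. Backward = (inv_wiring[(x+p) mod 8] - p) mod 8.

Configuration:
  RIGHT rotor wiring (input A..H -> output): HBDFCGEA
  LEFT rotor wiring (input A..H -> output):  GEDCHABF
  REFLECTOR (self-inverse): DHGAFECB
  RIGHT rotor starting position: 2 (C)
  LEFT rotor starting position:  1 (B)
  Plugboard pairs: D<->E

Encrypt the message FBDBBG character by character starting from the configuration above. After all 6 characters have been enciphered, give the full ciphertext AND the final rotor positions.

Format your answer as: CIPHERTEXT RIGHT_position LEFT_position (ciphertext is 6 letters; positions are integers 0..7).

Answer: AEEGHH 0 2

Derivation:
Char 1 ('F'): step: R->3, L=1; F->plug->F->R->E->L->H->refl->B->L'->C->R'->A->plug->A
Char 2 ('B'): step: R->4, L=1; B->plug->B->R->C->L->B->refl->H->L'->E->R'->D->plug->E
Char 3 ('D'): step: R->5, L=1; D->plug->E->R->E->L->H->refl->B->L'->C->R'->D->plug->E
Char 4 ('B'): step: R->6, L=1; B->plug->B->R->C->L->B->refl->H->L'->E->R'->G->plug->G
Char 5 ('B'): step: R->7, L=1; B->plug->B->R->A->L->D->refl->A->L'->F->R'->H->plug->H
Char 6 ('G'): step: R->0, L->2 (L advanced); G->plug->G->R->E->L->H->refl->B->L'->A->R'->H->plug->H
Final: ciphertext=AEEGHH, RIGHT=0, LEFT=2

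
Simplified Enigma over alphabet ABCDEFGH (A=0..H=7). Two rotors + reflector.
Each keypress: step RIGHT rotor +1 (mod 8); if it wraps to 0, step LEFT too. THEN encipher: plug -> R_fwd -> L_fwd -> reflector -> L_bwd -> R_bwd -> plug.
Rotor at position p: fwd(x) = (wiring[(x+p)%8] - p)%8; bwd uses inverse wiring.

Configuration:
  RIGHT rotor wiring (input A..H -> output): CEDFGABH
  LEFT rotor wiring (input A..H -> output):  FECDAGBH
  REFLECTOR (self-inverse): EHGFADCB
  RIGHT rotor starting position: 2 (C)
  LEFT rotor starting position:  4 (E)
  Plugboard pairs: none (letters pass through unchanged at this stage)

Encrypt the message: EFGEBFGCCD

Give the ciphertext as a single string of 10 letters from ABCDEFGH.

Answer: FCDGHBBGFH

Derivation:
Char 1 ('E'): step: R->3, L=4; E->plug->E->R->E->L->B->refl->H->L'->H->R'->F->plug->F
Char 2 ('F'): step: R->4, L=4; F->plug->F->R->A->L->E->refl->A->L'->F->R'->C->plug->C
Char 3 ('G'): step: R->5, L=4; G->plug->G->R->A->L->E->refl->A->L'->F->R'->D->plug->D
Char 4 ('E'): step: R->6, L=4; E->plug->E->R->F->L->A->refl->E->L'->A->R'->G->plug->G
Char 5 ('B'): step: R->7, L=4; B->plug->B->R->D->L->D->refl->F->L'->C->R'->H->plug->H
Char 6 ('F'): step: R->0, L->5 (L advanced); F->plug->F->R->A->L->B->refl->H->L'->E->R'->B->plug->B
Char 7 ('G'): step: R->1, L=5; G->plug->G->R->G->L->G->refl->C->L'->C->R'->B->plug->B
Char 8 ('C'): step: R->2, L=5; C->plug->C->R->E->L->H->refl->B->L'->A->R'->G->plug->G
Char 9 ('C'): step: R->3, L=5; C->plug->C->R->F->L->F->refl->D->L'->H->R'->F->plug->F
Char 10 ('D'): step: R->4, L=5; D->plug->D->R->D->L->A->refl->E->L'->B->R'->H->plug->H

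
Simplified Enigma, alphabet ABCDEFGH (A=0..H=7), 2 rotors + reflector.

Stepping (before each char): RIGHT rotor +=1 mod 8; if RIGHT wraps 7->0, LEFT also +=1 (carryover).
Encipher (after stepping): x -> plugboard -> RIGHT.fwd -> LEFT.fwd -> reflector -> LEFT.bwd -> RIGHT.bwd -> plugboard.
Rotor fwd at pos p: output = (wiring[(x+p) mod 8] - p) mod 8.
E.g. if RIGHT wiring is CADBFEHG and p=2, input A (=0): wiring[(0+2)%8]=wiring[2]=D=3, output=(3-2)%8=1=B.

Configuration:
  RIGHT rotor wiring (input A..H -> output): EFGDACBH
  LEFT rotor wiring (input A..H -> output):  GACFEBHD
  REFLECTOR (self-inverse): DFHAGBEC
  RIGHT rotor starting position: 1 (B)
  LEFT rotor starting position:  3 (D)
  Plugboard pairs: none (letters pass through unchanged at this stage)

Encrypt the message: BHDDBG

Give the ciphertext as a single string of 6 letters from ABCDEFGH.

Answer: CGGECH

Derivation:
Char 1 ('B'): step: R->2, L=3; B->plug->B->R->B->L->B->refl->F->L'->G->R'->C->plug->C
Char 2 ('H'): step: R->3, L=3; H->plug->H->R->D->L->E->refl->G->L'->C->R'->G->plug->G
Char 3 ('D'): step: R->4, L=3; D->plug->D->R->D->L->E->refl->G->L'->C->R'->G->plug->G
Char 4 ('D'): step: R->5, L=3; D->plug->D->R->H->L->H->refl->C->L'->A->R'->E->plug->E
Char 5 ('B'): step: R->6, L=3; B->plug->B->R->B->L->B->refl->F->L'->G->R'->C->plug->C
Char 6 ('G'): step: R->7, L=3; G->plug->G->R->D->L->E->refl->G->L'->C->R'->H->plug->H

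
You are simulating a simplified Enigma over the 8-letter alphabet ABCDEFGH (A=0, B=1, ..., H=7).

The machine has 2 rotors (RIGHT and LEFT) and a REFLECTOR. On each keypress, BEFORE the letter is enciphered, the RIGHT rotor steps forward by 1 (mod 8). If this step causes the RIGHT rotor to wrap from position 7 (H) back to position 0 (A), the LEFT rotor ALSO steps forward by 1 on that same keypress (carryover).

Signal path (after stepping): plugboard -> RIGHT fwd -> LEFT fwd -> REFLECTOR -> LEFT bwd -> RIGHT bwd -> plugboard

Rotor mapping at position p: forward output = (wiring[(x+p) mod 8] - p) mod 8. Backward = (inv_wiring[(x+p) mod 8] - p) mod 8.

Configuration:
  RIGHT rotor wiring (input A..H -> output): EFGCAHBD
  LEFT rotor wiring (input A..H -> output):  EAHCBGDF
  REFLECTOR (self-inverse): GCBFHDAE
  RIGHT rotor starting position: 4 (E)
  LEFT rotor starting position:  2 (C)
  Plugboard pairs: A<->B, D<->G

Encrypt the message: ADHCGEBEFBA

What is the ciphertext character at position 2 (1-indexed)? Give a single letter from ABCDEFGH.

Char 1 ('A'): step: R->5, L=2; A->plug->B->R->E->L->B->refl->C->L'->G->R'->C->plug->C
Char 2 ('D'): step: R->6, L=2; D->plug->G->R->C->L->H->refl->E->L'->D->R'->A->plug->B

B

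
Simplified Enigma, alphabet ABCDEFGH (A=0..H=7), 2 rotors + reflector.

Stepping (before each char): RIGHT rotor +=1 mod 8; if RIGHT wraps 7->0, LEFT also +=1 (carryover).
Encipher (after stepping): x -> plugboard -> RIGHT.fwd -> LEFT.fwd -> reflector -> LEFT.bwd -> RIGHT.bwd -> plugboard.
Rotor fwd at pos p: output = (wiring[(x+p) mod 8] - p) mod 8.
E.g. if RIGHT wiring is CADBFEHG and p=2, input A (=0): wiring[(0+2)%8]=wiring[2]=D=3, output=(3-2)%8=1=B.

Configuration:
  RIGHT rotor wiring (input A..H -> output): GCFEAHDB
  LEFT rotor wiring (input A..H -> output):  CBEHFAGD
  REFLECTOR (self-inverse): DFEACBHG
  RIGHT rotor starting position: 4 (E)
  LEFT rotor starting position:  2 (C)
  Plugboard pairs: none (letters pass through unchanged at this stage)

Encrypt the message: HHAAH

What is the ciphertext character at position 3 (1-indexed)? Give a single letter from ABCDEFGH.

Char 1 ('H'): step: R->5, L=2; H->plug->H->R->D->L->G->refl->H->L'->H->R'->G->plug->G
Char 2 ('H'): step: R->6, L=2; H->plug->H->R->B->L->F->refl->B->L'->F->R'->A->plug->A
Char 3 ('A'): step: R->7, L=2; A->plug->A->R->C->L->D->refl->A->L'->G->R'->D->plug->D

D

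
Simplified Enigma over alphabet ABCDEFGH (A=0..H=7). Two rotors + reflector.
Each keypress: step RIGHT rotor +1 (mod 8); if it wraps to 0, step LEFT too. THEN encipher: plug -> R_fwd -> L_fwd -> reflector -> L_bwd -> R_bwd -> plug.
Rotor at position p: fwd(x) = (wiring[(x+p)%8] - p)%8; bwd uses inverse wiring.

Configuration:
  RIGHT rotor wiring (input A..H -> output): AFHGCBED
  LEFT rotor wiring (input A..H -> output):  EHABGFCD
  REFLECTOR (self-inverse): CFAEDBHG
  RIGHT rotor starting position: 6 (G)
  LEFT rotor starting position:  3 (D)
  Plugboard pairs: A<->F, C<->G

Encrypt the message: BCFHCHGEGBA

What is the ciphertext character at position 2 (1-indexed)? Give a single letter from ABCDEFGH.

Char 1 ('B'): step: R->7, L=3; B->plug->B->R->B->L->D->refl->E->L'->G->R'->C->plug->G
Char 2 ('C'): step: R->0, L->4 (L advanced); C->plug->G->R->E->L->A->refl->C->L'->A->R'->A->plug->F

F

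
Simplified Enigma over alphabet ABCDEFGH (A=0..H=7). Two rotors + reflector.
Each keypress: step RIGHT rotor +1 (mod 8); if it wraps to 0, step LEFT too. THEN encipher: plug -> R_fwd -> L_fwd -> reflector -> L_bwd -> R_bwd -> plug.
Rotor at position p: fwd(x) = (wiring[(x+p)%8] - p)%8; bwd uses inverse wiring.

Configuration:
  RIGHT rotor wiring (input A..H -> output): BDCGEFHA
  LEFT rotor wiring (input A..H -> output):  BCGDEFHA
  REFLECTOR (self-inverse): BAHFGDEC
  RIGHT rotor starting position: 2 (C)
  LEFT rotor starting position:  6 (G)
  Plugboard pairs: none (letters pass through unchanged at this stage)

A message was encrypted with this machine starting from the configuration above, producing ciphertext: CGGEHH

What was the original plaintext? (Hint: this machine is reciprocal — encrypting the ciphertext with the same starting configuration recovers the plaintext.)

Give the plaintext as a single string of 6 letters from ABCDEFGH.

Answer: ECHFCG

Derivation:
Char 1 ('C'): step: R->3, L=6; C->plug->C->R->C->L->D->refl->F->L'->F->R'->E->plug->E
Char 2 ('G'): step: R->4, L=6; G->plug->G->R->G->L->G->refl->E->L'->D->R'->C->plug->C
Char 3 ('G'): step: R->5, L=6; G->plug->G->R->B->L->C->refl->H->L'->H->R'->H->plug->H
Char 4 ('E'): step: R->6, L=6; E->plug->E->R->E->L->A->refl->B->L'->A->R'->F->plug->F
Char 5 ('H'): step: R->7, L=6; H->plug->H->R->A->L->B->refl->A->L'->E->R'->C->plug->C
Char 6 ('H'): step: R->0, L->7 (L advanced); H->plug->H->R->A->L->B->refl->A->L'->H->R'->G->plug->G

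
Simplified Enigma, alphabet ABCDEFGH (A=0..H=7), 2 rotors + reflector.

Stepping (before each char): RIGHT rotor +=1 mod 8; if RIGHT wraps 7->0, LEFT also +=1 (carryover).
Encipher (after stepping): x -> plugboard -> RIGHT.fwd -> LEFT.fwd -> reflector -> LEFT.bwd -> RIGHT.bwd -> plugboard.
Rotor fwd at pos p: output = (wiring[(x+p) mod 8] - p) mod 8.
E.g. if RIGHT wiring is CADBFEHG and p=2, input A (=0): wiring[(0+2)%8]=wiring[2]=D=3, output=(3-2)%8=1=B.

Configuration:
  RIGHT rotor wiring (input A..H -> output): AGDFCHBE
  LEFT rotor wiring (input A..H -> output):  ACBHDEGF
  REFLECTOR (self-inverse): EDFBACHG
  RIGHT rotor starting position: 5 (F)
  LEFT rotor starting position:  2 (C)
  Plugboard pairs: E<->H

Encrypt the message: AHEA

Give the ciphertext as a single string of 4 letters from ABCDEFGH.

Char 1 ('A'): step: R->6, L=2; A->plug->A->R->D->L->C->refl->F->L'->B->R'->H->plug->E
Char 2 ('H'): step: R->7, L=2; H->plug->E->R->G->L->G->refl->H->L'->A->R'->G->plug->G
Char 3 ('E'): step: R->0, L->3 (L advanced); E->plug->H->R->E->L->C->refl->F->L'->F->R'->D->plug->D
Char 4 ('A'): step: R->1, L=3; A->plug->A->R->F->L->F->refl->C->L'->E->R'->C->plug->C

Answer: EGDC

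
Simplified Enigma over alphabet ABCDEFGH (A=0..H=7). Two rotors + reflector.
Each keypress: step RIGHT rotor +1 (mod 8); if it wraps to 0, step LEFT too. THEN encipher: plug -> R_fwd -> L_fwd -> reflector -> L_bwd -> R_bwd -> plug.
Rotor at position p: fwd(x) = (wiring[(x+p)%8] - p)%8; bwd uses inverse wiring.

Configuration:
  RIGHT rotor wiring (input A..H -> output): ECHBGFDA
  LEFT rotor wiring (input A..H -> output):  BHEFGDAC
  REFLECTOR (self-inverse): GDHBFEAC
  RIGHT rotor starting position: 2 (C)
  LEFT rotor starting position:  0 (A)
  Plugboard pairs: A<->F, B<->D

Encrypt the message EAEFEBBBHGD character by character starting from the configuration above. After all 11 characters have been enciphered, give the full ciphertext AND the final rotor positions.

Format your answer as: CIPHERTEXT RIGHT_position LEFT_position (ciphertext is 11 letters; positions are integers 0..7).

Answer: BBFGCEEGEFH 5 1

Derivation:
Char 1 ('E'): step: R->3, L=0; E->plug->E->R->F->L->D->refl->B->L'->A->R'->D->plug->B
Char 2 ('A'): step: R->4, L=0; A->plug->F->R->G->L->A->refl->G->L'->E->R'->D->plug->B
Char 3 ('E'): step: R->5, L=0; E->plug->E->R->F->L->D->refl->B->L'->A->R'->A->plug->F
Char 4 ('F'): step: R->6, L=0; F->plug->A->R->F->L->D->refl->B->L'->A->R'->G->plug->G
Char 5 ('E'): step: R->7, L=0; E->plug->E->R->C->L->E->refl->F->L'->D->R'->C->plug->C
Char 6 ('B'): step: R->0, L->1 (L advanced); B->plug->D->R->B->L->D->refl->B->L'->G->R'->E->plug->E
Char 7 ('B'): step: R->1, L=1; B->plug->D->R->F->L->H->refl->C->L'->E->R'->E->plug->E
Char 8 ('B'): step: R->2, L=1; B->plug->D->R->D->L->F->refl->E->L'->C->R'->G->plug->G
Char 9 ('H'): step: R->3, L=1; H->plug->H->R->E->L->C->refl->H->L'->F->R'->E->plug->E
Char 10 ('G'): step: R->4, L=1; G->plug->G->R->D->L->F->refl->E->L'->C->R'->A->plug->F
Char 11 ('D'): step: R->5, L=1; D->plug->B->R->G->L->B->refl->D->L'->B->R'->H->plug->H
Final: ciphertext=BBFGCEEGEFH, RIGHT=5, LEFT=1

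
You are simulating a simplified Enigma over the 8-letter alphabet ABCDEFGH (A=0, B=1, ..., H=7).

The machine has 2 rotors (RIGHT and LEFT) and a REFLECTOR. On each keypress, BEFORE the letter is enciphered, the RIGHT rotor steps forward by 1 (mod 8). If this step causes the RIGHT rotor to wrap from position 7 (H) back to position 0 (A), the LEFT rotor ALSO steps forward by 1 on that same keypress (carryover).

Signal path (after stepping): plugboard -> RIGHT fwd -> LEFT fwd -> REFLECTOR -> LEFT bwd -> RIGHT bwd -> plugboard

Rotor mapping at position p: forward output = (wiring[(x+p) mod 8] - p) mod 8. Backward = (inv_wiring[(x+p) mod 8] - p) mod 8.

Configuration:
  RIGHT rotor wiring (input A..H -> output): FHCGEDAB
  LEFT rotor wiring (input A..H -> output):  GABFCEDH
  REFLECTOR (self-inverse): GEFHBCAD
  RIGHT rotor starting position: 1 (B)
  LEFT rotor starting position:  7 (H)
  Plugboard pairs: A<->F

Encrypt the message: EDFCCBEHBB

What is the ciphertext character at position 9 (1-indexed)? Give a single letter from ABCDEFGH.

Char 1 ('E'): step: R->2, L=7; E->plug->E->R->G->L->F->refl->C->L'->D->R'->G->plug->G
Char 2 ('D'): step: R->3, L=7; D->plug->D->R->F->L->D->refl->H->L'->B->R'->B->plug->B
Char 3 ('F'): step: R->4, L=7; F->plug->A->R->A->L->A->refl->G->L'->E->R'->C->plug->C
Char 4 ('C'): step: R->5, L=7; C->plug->C->R->E->L->G->refl->A->L'->A->R'->D->plug->D
Char 5 ('C'): step: R->6, L=7; C->plug->C->R->H->L->E->refl->B->L'->C->R'->A->plug->F
Char 6 ('B'): step: R->7, L=7; B->plug->B->R->G->L->F->refl->C->L'->D->R'->D->plug->D
Char 7 ('E'): step: R->0, L->0 (L advanced); E->plug->E->R->E->L->C->refl->F->L'->D->R'->F->plug->A
Char 8 ('H'): step: R->1, L=0; H->plug->H->R->E->L->C->refl->F->L'->D->R'->D->plug->D
Char 9 ('B'): step: R->2, L=0; B->plug->B->R->E->L->C->refl->F->L'->D->R'->G->plug->G

G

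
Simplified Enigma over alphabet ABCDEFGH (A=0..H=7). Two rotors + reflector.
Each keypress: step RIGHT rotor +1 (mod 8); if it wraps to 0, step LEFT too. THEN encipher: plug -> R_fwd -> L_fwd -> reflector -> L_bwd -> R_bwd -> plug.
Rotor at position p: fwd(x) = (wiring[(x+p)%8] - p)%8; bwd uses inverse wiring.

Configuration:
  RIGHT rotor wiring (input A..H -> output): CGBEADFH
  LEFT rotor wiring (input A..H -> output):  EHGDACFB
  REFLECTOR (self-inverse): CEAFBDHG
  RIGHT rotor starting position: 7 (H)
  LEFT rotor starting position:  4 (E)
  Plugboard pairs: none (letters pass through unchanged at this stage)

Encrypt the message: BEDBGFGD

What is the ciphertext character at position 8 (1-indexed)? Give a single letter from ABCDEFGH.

Char 1 ('B'): step: R->0, L->5 (L advanced); B->plug->B->R->G->L->G->refl->H->L'->D->R'->F->plug->F
Char 2 ('E'): step: R->1, L=5; E->plug->E->R->C->L->E->refl->B->L'->F->R'->A->plug->A
Char 3 ('D'): step: R->2, L=5; D->plug->D->R->B->L->A->refl->C->L'->E->R'->H->plug->H
Char 4 ('B'): step: R->3, L=5; B->plug->B->R->F->L->B->refl->E->L'->C->R'->D->plug->D
Char 5 ('G'): step: R->4, L=5; G->plug->G->R->F->L->B->refl->E->L'->C->R'->F->plug->F
Char 6 ('F'): step: R->5, L=5; F->plug->F->R->E->L->C->refl->A->L'->B->R'->E->plug->E
Char 7 ('G'): step: R->6, L=5; G->plug->G->R->C->L->E->refl->B->L'->F->R'->H->plug->H
Char 8 ('D'): step: R->7, L=5; D->plug->D->R->C->L->E->refl->B->L'->F->R'->E->plug->E

E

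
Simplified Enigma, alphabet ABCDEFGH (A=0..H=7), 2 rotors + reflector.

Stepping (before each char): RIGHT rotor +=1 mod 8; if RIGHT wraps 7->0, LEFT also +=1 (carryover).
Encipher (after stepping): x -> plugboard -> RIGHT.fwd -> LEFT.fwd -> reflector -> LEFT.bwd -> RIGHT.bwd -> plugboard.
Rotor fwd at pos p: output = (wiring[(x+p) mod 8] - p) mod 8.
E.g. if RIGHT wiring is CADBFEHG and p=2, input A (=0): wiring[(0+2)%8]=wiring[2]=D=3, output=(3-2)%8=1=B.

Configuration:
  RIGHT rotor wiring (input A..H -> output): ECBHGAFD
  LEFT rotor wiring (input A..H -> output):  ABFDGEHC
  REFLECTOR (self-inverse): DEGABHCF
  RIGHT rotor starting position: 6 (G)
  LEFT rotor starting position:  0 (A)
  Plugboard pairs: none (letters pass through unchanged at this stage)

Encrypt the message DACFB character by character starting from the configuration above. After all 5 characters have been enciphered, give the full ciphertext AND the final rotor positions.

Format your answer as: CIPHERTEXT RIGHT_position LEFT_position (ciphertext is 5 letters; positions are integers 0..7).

Answer: HFADG 3 1

Derivation:
Char 1 ('D'): step: R->7, L=0; D->plug->D->R->C->L->F->refl->H->L'->G->R'->H->plug->H
Char 2 ('A'): step: R->0, L->1 (L advanced); A->plug->A->R->E->L->D->refl->A->L'->A->R'->F->plug->F
Char 3 ('C'): step: R->1, L=1; C->plug->C->R->G->L->B->refl->E->L'->B->R'->A->plug->A
Char 4 ('F'): step: R->2, L=1; F->plug->F->R->B->L->E->refl->B->L'->G->R'->D->plug->D
Char 5 ('B'): step: R->3, L=1; B->plug->B->R->D->L->F->refl->H->L'->H->R'->G->plug->G
Final: ciphertext=HFADG, RIGHT=3, LEFT=1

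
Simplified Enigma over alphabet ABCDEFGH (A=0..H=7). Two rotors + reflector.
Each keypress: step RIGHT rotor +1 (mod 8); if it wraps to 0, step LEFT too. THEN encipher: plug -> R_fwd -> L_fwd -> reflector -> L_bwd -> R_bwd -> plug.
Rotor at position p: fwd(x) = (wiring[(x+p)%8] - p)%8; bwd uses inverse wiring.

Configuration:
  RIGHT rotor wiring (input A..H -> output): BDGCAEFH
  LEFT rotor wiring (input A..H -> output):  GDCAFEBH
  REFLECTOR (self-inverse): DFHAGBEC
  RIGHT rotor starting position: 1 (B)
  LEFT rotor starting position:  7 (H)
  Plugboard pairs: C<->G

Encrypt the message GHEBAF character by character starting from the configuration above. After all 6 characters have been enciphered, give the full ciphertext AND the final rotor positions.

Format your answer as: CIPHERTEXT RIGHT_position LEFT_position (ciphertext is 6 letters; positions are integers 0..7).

Answer: ACCHBD 7 7

Derivation:
Char 1 ('G'): step: R->2, L=7; G->plug->C->R->G->L->F->refl->B->L'->E->R'->A->plug->A
Char 2 ('H'): step: R->3, L=7; H->plug->H->R->D->L->D->refl->A->L'->A->R'->G->plug->C
Char 3 ('E'): step: R->4, L=7; E->plug->E->R->F->L->G->refl->E->L'->C->R'->G->plug->C
Char 4 ('B'): step: R->5, L=7; B->plug->B->R->A->L->A->refl->D->L'->D->R'->H->plug->H
Char 5 ('A'): step: R->6, L=7; A->plug->A->R->H->L->C->refl->H->L'->B->R'->B->plug->B
Char 6 ('F'): step: R->7, L=7; F->plug->F->R->B->L->H->refl->C->L'->H->R'->D->plug->D
Final: ciphertext=ACCHBD, RIGHT=7, LEFT=7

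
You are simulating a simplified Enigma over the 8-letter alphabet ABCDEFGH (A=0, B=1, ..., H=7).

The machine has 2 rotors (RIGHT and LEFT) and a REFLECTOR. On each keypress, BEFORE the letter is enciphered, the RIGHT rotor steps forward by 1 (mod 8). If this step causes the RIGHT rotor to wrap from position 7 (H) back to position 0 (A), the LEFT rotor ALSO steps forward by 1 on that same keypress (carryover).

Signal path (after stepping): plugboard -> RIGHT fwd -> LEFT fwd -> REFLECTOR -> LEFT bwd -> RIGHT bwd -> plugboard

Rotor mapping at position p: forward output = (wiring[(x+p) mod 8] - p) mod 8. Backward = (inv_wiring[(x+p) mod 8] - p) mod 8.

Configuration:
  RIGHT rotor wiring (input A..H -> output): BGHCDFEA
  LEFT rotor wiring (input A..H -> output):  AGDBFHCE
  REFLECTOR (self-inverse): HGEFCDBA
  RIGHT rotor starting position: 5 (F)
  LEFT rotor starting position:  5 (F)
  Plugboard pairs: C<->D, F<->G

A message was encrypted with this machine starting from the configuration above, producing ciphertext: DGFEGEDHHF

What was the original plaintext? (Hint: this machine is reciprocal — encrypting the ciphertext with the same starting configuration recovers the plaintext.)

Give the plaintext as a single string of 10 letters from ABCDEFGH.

Answer: EHGACHGDEE

Derivation:
Char 1 ('D'): step: R->6, L=5; D->plug->C->R->D->L->D->refl->F->L'->B->R'->E->plug->E
Char 2 ('G'): step: R->7, L=5; G->plug->F->R->E->L->B->refl->G->L'->F->R'->H->plug->H
Char 3 ('F'): step: R->0, L->6 (L advanced); F->plug->G->R->E->L->F->refl->D->L'->F->R'->F->plug->G
Char 4 ('E'): step: R->1, L=6; E->plug->E->R->E->L->F->refl->D->L'->F->R'->A->plug->A
Char 5 ('G'): step: R->2, L=6; G->plug->F->R->G->L->H->refl->A->L'->D->R'->D->plug->C
Char 6 ('E'): step: R->3, L=6; E->plug->E->R->F->L->D->refl->F->L'->E->R'->H->plug->H
Char 7 ('D'): step: R->4, L=6; D->plug->C->R->A->L->E->refl->C->L'->C->R'->F->plug->G
Char 8 ('H'): step: R->5, L=6; H->plug->H->R->G->L->H->refl->A->L'->D->R'->C->plug->D
Char 9 ('H'): step: R->6, L=6; H->plug->H->R->H->L->B->refl->G->L'->B->R'->E->plug->E
Char 10 ('F'): step: R->7, L=6; F->plug->G->R->G->L->H->refl->A->L'->D->R'->E->plug->E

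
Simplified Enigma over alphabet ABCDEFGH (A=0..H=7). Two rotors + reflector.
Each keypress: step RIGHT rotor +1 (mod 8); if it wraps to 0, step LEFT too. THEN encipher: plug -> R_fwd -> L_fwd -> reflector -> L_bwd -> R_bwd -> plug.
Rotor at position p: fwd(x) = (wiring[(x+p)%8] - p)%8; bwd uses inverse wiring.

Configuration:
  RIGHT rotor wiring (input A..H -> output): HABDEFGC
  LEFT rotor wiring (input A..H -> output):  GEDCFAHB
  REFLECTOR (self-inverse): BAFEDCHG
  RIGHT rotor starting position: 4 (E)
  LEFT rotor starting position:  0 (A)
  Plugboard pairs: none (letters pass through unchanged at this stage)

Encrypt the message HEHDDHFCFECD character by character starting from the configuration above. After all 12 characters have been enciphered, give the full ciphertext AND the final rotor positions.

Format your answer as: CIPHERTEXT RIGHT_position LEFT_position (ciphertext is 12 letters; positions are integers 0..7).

Answer: CBFBBCGDCAHF 0 2

Derivation:
Char 1 ('H'): step: R->5, L=0; H->plug->H->R->H->L->B->refl->A->L'->F->R'->C->plug->C
Char 2 ('E'): step: R->6, L=0; E->plug->E->R->D->L->C->refl->F->L'->E->R'->B->plug->B
Char 3 ('H'): step: R->7, L=0; H->plug->H->R->H->L->B->refl->A->L'->F->R'->F->plug->F
Char 4 ('D'): step: R->0, L->1 (L advanced); D->plug->D->R->D->L->E->refl->D->L'->A->R'->B->plug->B
Char 5 ('D'): step: R->1, L=1; D->plug->D->R->D->L->E->refl->D->L'->A->R'->B->plug->B
Char 6 ('H'): step: R->2, L=1; H->plug->H->R->G->L->A->refl->B->L'->C->R'->C->plug->C
Char 7 ('F'): step: R->3, L=1; F->plug->F->R->E->L->H->refl->G->L'->F->R'->G->plug->G
Char 8 ('C'): step: R->4, L=1; C->plug->C->R->C->L->B->refl->A->L'->G->R'->D->plug->D
Char 9 ('F'): step: R->5, L=1; F->plug->F->R->E->L->H->refl->G->L'->F->R'->C->plug->C
Char 10 ('E'): step: R->6, L=1; E->plug->E->R->D->L->E->refl->D->L'->A->R'->A->plug->A
Char 11 ('C'): step: R->7, L=1; C->plug->C->R->B->L->C->refl->F->L'->H->R'->H->plug->H
Char 12 ('D'): step: R->0, L->2 (L advanced); D->plug->D->R->D->L->G->refl->H->L'->F->R'->F->plug->F
Final: ciphertext=CBFBBCGDCAHF, RIGHT=0, LEFT=2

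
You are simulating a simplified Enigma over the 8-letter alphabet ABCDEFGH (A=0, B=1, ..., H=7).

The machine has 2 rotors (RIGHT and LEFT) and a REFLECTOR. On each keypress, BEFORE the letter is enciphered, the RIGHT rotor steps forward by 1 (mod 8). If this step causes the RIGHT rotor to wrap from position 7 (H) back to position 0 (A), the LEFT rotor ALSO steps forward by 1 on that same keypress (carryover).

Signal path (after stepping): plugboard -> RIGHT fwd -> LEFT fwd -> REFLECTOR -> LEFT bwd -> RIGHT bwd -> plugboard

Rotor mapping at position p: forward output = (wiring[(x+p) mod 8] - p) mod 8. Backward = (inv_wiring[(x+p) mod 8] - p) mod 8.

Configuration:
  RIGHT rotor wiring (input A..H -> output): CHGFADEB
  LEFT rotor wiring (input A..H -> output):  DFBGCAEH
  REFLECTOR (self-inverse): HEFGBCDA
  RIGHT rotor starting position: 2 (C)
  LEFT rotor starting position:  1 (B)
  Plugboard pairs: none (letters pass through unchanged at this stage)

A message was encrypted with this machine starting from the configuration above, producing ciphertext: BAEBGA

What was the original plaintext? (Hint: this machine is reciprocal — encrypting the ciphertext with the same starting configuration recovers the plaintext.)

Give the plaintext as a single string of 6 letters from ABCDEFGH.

Answer: EHBEFE

Derivation:
Char 1 ('B'): step: R->3, L=1; B->plug->B->R->F->L->D->refl->G->L'->G->R'->E->plug->E
Char 2 ('A'): step: R->4, L=1; A->plug->A->R->E->L->H->refl->A->L'->B->R'->H->plug->H
Char 3 ('E'): step: R->5, L=1; E->plug->E->R->C->L->F->refl->C->L'->H->R'->B->plug->B
Char 4 ('B'): step: R->6, L=1; B->plug->B->R->D->L->B->refl->E->L'->A->R'->E->plug->E
Char 5 ('G'): step: R->7, L=1; G->plug->G->R->E->L->H->refl->A->L'->B->R'->F->plug->F
Char 6 ('A'): step: R->0, L->2 (L advanced); A->plug->A->R->C->L->A->refl->H->L'->A->R'->E->plug->E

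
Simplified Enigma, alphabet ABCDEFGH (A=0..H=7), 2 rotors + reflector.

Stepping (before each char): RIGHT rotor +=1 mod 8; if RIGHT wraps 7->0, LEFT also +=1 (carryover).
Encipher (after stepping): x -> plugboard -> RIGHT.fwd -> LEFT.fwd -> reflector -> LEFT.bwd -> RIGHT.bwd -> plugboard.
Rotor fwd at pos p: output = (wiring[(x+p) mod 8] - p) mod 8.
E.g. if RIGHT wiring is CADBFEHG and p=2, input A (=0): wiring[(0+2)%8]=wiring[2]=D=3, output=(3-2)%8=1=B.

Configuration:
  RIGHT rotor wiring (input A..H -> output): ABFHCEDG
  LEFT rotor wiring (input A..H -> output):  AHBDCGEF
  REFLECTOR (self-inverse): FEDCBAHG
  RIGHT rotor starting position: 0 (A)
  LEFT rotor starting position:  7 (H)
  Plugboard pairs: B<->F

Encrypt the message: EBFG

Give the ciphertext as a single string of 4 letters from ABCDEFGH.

Char 1 ('E'): step: R->1, L=7; E->plug->E->R->D->L->C->refl->D->L'->F->R'->G->plug->G
Char 2 ('B'): step: R->2, L=7; B->plug->F->R->E->L->E->refl->B->L'->B->R'->E->plug->E
Char 3 ('F'): step: R->3, L=7; F->plug->B->R->H->L->F->refl->A->L'->C->R'->H->plug->H
Char 4 ('G'): step: R->4, L=7; G->plug->G->R->B->L->B->refl->E->L'->E->R'->E->plug->E

Answer: GEHE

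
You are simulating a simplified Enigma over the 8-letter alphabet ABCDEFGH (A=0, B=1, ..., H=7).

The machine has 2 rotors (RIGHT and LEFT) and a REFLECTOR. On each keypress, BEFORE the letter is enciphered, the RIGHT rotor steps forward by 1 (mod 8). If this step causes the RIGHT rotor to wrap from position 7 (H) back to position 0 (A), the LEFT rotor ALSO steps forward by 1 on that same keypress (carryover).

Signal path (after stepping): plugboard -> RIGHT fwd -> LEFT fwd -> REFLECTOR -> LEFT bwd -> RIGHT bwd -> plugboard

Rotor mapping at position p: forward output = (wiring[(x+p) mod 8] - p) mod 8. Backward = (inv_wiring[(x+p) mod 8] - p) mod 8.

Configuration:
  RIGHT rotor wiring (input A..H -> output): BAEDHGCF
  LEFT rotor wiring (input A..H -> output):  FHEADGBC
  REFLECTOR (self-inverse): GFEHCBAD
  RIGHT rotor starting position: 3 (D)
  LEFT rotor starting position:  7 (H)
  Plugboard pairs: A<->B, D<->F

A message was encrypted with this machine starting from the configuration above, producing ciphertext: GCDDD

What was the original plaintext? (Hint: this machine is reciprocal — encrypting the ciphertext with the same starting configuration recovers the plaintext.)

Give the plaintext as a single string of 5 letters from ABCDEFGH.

Answer: CGABA

Derivation:
Char 1 ('G'): step: R->4, L=7; G->plug->G->R->A->L->D->refl->H->L'->G->R'->C->plug->C
Char 2 ('C'): step: R->5, L=7; C->plug->C->R->A->L->D->refl->H->L'->G->R'->G->plug->G
Char 3 ('D'): step: R->6, L=7; D->plug->F->R->F->L->E->refl->C->L'->H->R'->B->plug->A
Char 4 ('D'): step: R->7, L=7; D->plug->F->R->A->L->D->refl->H->L'->G->R'->A->plug->B
Char 5 ('D'): step: R->0, L->0 (L advanced); D->plug->F->R->G->L->B->refl->F->L'->A->R'->B->plug->A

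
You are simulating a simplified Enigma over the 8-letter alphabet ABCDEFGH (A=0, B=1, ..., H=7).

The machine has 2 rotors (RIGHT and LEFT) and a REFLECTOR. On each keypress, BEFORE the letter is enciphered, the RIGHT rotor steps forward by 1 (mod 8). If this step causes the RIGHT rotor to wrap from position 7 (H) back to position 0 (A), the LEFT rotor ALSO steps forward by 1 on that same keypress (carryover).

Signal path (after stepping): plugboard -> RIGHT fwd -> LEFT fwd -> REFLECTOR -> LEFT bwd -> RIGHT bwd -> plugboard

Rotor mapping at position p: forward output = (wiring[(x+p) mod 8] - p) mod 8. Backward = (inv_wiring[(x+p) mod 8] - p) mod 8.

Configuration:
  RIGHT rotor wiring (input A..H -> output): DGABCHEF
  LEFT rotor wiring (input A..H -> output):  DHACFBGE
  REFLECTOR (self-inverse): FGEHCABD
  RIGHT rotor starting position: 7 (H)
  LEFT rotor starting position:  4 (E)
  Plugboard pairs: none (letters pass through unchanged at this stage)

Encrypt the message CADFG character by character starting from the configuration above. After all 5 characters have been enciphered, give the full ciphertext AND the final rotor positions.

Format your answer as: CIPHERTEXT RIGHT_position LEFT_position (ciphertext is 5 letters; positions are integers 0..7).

Char 1 ('C'): step: R->0, L->5 (L advanced); C->plug->C->R->A->L->E->refl->C->L'->E->R'->G->plug->G
Char 2 ('A'): step: R->1, L=5; A->plug->A->R->F->L->D->refl->H->L'->C->R'->H->plug->H
Char 3 ('D'): step: R->2, L=5; D->plug->D->R->F->L->D->refl->H->L'->C->R'->E->plug->E
Char 4 ('F'): step: R->3, L=5; F->plug->F->R->A->L->E->refl->C->L'->E->R'->C->plug->C
Char 5 ('G'): step: R->4, L=5; G->plug->G->R->E->L->C->refl->E->L'->A->R'->C->plug->C
Final: ciphertext=GHECC, RIGHT=4, LEFT=5

Answer: GHECC 4 5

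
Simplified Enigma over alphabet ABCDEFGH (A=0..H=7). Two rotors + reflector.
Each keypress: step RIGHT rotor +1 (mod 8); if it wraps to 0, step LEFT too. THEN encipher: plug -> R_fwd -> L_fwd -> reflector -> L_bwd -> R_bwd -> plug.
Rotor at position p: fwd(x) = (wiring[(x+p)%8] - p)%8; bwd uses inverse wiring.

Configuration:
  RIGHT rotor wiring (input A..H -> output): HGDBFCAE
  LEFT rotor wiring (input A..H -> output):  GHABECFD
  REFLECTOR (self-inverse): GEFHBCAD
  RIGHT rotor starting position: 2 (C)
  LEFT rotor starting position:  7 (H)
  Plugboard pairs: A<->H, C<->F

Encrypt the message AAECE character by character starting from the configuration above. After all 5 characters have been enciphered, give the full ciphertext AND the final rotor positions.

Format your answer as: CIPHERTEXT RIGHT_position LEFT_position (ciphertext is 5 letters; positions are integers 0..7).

Answer: GFCDF 7 7

Derivation:
Char 1 ('A'): step: R->3, L=7; A->plug->H->R->A->L->E->refl->B->L'->D->R'->G->plug->G
Char 2 ('A'): step: R->4, L=7; A->plug->H->R->F->L->F->refl->C->L'->E->R'->C->plug->F
Char 3 ('E'): step: R->5, L=7; E->plug->E->R->B->L->H->refl->D->L'->G->R'->F->plug->C
Char 4 ('C'): step: R->6, L=7; C->plug->F->R->D->L->B->refl->E->L'->A->R'->D->plug->D
Char 5 ('E'): step: R->7, L=7; E->plug->E->R->C->L->A->refl->G->L'->H->R'->C->plug->F
Final: ciphertext=GFCDF, RIGHT=7, LEFT=7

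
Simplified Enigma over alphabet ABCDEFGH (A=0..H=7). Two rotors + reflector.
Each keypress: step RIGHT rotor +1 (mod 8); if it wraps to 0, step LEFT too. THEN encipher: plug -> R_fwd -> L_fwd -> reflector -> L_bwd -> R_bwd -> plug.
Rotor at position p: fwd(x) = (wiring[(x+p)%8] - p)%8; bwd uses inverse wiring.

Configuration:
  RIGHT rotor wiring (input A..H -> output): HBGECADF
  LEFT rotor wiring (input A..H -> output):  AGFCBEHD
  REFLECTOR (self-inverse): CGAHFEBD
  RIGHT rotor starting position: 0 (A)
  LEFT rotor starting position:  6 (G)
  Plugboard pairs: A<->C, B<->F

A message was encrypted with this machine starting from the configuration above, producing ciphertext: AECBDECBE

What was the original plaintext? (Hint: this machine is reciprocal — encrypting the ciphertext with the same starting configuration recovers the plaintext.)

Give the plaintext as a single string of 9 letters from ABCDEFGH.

Char 1 ('A'): step: R->1, L=6; A->plug->C->R->D->L->A->refl->C->L'->C->R'->F->plug->B
Char 2 ('E'): step: R->2, L=6; E->plug->E->R->B->L->F->refl->E->L'->F->R'->G->plug->G
Char 3 ('C'): step: R->3, L=6; C->plug->A->R->B->L->F->refl->E->L'->F->R'->C->plug->A
Char 4 ('B'): step: R->4, L=6; B->plug->F->R->F->L->E->refl->F->L'->B->R'->D->plug->D
Char 5 ('D'): step: R->5, L=6; D->plug->D->R->C->L->C->refl->A->L'->D->R'->A->plug->C
Char 6 ('E'): step: R->6, L=6; E->plug->E->R->A->L->B->refl->G->L'->H->R'->B->plug->F
Char 7 ('C'): step: R->7, L=6; C->plug->A->R->G->L->D->refl->H->L'->E->R'->H->plug->H
Char 8 ('B'): step: R->0, L->7 (L advanced); B->plug->F->R->A->L->E->refl->F->L'->G->R'->C->plug->A
Char 9 ('E'): step: R->1, L=7; E->plug->E->R->H->L->A->refl->C->L'->F->R'->B->plug->F

Answer: BGADCFHAF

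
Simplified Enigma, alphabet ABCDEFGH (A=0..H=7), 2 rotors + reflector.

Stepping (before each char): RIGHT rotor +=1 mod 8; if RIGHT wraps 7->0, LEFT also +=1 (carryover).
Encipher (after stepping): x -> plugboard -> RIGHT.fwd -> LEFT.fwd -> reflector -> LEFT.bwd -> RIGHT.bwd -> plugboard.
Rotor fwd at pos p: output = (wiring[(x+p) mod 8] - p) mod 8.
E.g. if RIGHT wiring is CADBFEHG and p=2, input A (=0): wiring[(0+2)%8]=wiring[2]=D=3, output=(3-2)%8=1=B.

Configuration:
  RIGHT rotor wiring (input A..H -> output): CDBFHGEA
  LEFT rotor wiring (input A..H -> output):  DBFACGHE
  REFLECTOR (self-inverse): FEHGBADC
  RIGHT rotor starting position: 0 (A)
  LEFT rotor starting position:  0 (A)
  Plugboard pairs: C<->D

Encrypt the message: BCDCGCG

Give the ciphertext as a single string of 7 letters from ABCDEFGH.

Char 1 ('B'): step: R->1, L=0; B->plug->B->R->A->L->D->refl->G->L'->F->R'->E->plug->E
Char 2 ('C'): step: R->2, L=0; C->plug->D->R->E->L->C->refl->H->L'->G->R'->F->plug->F
Char 3 ('D'): step: R->3, L=0; D->plug->C->R->D->L->A->refl->F->L'->C->R'->A->plug->A
Char 4 ('C'): step: R->4, L=0; C->plug->D->R->E->L->C->refl->H->L'->G->R'->E->plug->E
Char 5 ('G'): step: R->5, L=0; G->plug->G->R->A->L->D->refl->G->L'->F->R'->D->plug->C
Char 6 ('C'): step: R->6, L=0; C->plug->D->R->F->L->G->refl->D->L'->A->R'->H->plug->H
Char 7 ('G'): step: R->7, L=0; G->plug->G->R->H->L->E->refl->B->L'->B->R'->A->plug->A

Answer: EFAECHA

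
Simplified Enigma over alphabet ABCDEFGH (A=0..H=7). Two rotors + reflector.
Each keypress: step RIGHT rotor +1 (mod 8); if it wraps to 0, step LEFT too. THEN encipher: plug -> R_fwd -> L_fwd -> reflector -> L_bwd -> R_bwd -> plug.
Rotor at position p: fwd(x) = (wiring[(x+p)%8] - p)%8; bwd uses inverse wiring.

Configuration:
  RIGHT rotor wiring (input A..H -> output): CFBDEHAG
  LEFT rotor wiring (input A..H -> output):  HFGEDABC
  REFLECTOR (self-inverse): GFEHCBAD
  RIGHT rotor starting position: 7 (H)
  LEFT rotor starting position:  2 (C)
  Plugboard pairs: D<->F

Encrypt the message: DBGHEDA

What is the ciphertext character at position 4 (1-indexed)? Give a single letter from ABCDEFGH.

Char 1 ('D'): step: R->0, L->3 (L advanced); D->plug->F->R->H->L->D->refl->H->L'->E->R'->E->plug->E
Char 2 ('B'): step: R->1, L=3; B->plug->B->R->A->L->B->refl->F->L'->C->R'->C->plug->C
Char 3 ('G'): step: R->2, L=3; G->plug->G->R->A->L->B->refl->F->L'->C->R'->C->plug->C
Char 4 ('H'): step: R->3, L=3; H->plug->H->R->G->L->C->refl->E->L'->F->R'->D->plug->F

F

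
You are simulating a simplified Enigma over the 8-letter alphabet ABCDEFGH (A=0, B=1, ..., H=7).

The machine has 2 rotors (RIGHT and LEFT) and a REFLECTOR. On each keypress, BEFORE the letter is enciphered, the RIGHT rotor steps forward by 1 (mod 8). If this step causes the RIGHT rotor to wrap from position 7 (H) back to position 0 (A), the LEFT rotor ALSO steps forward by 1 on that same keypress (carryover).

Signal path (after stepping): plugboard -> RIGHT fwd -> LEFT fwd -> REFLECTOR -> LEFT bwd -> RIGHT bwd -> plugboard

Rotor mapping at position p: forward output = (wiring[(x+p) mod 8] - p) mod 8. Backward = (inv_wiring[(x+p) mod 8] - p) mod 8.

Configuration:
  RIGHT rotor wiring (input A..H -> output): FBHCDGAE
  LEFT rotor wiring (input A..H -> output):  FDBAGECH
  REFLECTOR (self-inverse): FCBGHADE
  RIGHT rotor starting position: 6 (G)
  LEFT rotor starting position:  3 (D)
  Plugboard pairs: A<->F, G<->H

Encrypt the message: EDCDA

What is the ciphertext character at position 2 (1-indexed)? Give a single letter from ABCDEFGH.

Char 1 ('E'): step: R->7, L=3; E->plug->E->R->D->L->H->refl->E->L'->E->R'->F->plug->A
Char 2 ('D'): step: R->0, L->4 (L advanced); D->plug->D->R->C->L->G->refl->D->L'->D->R'->E->plug->E

E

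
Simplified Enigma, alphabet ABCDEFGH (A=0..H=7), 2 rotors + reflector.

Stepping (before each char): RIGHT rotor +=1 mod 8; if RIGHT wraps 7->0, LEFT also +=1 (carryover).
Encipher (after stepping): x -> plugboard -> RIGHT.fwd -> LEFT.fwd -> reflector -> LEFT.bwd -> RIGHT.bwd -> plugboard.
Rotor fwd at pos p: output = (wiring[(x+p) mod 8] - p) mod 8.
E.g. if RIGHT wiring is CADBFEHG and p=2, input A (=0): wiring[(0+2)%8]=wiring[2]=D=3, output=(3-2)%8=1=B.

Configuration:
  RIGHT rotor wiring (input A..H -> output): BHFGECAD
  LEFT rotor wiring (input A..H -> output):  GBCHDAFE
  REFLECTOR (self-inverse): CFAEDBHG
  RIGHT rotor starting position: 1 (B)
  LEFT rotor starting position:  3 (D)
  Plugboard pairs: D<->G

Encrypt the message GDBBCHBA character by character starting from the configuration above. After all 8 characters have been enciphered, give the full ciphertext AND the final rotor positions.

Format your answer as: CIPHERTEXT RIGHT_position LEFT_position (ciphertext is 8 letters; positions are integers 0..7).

Answer: HHGDGDAH 1 4

Derivation:
Char 1 ('G'): step: R->2, L=3; G->plug->D->R->A->L->E->refl->D->L'->F->R'->H->plug->H
Char 2 ('D'): step: R->3, L=3; D->plug->G->R->E->L->B->refl->F->L'->C->R'->H->plug->H
Char 3 ('B'): step: R->4, L=3; B->plug->B->R->G->L->G->refl->H->L'->H->R'->D->plug->G
Char 4 ('B'): step: R->5, L=3; B->plug->B->R->D->L->C->refl->A->L'->B->R'->G->plug->D
Char 5 ('C'): step: R->6, L=3; C->plug->C->R->D->L->C->refl->A->L'->B->R'->D->plug->G
Char 6 ('H'): step: R->7, L=3; H->plug->H->R->B->L->A->refl->C->L'->D->R'->G->plug->D
Char 7 ('B'): step: R->0, L->4 (L advanced); B->plug->B->R->H->L->D->refl->E->L'->B->R'->A->plug->A
Char 8 ('A'): step: R->1, L=4; A->plug->A->R->G->L->G->refl->H->L'->A->R'->H->plug->H
Final: ciphertext=HHGDGDAH, RIGHT=1, LEFT=4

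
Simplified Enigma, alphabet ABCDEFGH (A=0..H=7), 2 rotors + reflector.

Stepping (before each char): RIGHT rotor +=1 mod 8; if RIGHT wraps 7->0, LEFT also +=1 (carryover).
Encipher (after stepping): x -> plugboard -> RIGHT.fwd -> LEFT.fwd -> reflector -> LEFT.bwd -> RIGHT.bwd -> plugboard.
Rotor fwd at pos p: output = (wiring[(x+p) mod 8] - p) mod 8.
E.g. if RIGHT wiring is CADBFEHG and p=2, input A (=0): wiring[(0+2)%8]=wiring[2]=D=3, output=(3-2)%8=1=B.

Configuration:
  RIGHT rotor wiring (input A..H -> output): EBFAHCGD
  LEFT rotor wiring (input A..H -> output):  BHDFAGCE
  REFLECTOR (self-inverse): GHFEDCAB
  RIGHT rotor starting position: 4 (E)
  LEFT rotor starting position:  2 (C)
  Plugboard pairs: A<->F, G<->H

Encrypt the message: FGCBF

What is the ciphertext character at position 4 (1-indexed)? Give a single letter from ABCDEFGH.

Char 1 ('F'): step: R->5, L=2; F->plug->A->R->F->L->C->refl->F->L'->H->R'->D->plug->D
Char 2 ('G'): step: R->6, L=2; G->plug->H->R->E->L->A->refl->G->L'->C->R'->F->plug->A
Char 3 ('C'): step: R->7, L=2; C->plug->C->R->C->L->G->refl->A->L'->E->R'->A->plug->F
Char 4 ('B'): step: R->0, L->3 (L advanced); B->plug->B->R->B->L->F->refl->C->L'->A->R'->D->plug->D

D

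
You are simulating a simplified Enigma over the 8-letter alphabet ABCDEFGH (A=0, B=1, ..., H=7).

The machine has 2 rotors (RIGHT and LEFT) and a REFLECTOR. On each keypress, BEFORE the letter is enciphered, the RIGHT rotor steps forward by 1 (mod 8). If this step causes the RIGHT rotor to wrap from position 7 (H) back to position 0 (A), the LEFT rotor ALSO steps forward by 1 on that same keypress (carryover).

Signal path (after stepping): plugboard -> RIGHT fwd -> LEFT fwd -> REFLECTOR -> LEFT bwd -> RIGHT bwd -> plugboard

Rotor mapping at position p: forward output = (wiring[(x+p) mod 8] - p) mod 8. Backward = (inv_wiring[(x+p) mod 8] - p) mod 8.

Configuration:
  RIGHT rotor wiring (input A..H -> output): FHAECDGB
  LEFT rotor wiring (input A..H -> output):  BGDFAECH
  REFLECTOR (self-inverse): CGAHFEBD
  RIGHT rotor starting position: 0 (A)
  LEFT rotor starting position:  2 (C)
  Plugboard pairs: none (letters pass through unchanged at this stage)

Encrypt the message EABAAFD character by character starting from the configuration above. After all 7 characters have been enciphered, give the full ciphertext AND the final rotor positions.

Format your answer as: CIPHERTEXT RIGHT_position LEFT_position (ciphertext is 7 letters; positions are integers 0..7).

Char 1 ('E'): step: R->1, L=2; E->plug->E->R->C->L->G->refl->B->L'->A->R'->G->plug->G
Char 2 ('A'): step: R->2, L=2; A->plug->A->R->G->L->H->refl->D->L'->B->R'->D->plug->D
Char 3 ('B'): step: R->3, L=2; B->plug->B->R->H->L->E->refl->F->L'->F->R'->H->plug->H
Char 4 ('A'): step: R->4, L=2; A->plug->A->R->G->L->H->refl->D->L'->B->R'->E->plug->E
Char 5 ('A'): step: R->5, L=2; A->plug->A->R->G->L->H->refl->D->L'->B->R'->B->plug->B
Char 6 ('F'): step: R->6, L=2; F->plug->F->R->G->L->H->refl->D->L'->B->R'->D->plug->D
Char 7 ('D'): step: R->7, L=2; D->plug->D->R->B->L->D->refl->H->L'->G->R'->B->plug->B
Final: ciphertext=GDHEBDB, RIGHT=7, LEFT=2

Answer: GDHEBDB 7 2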